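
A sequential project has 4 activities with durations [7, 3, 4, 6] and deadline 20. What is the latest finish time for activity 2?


LF(activity 2) = deadline - sum of successor durations
Successors: activities 3 through 4 with durations [4, 6]
Sum of successor durations = 10
LF = 20 - 10 = 10

10


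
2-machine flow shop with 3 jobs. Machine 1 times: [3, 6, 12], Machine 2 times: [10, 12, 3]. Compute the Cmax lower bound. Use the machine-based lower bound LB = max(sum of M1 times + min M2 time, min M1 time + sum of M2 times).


LB1 = sum(M1 times) + min(M2 times) = 21 + 3 = 24
LB2 = min(M1 times) + sum(M2 times) = 3 + 25 = 28
Lower bound = max(LB1, LB2) = max(24, 28) = 28

28


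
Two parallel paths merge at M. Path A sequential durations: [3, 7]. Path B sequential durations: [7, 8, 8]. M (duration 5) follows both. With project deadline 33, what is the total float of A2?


Forward pass: ES(A2) = sum of predecessors on chain A = 3
EF = ES + duration = 3 + 7 = 10
Backward pass: LF(M) = deadline = 33; LS(M) = 33 - 5 = 28
LF(A2) = LS(M) - sum(successors on chain A) = 28 - 0 = 28
LS = LF - duration = 28 - 7 = 21
Total float = LS - ES = 21 - 3 = 18

18


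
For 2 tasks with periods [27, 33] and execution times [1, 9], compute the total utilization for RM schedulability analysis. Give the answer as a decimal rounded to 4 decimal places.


Compute individual utilizations (exact fractions):
  Task 1: C/T = 1/27 (approx. 0.037)
  Task 2: C/T = 9/33 = 3/11 (approx. 0.2727)
Total utilization U = 1/27 + 3/11 = 92/297
Rounded to 4 decimal places: U = 0.3098
RM (Liu & Layland) bound for 2 tasks = 0.828427; compare with U = 92/297 (approx. 0.309764)
U <= bound, so schedulable by RM sufficient condition.

0.3098


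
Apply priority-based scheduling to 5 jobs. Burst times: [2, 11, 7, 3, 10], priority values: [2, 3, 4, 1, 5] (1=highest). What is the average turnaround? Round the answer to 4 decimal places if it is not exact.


Sort by priority (ascending = highest first):
Order: [(1, 3), (2, 2), (3, 11), (4, 7), (5, 10)]
Completion times:
  Priority 1, burst=3, C=3
  Priority 2, burst=2, C=5
  Priority 3, burst=11, C=16
  Priority 4, burst=7, C=23
  Priority 5, burst=10, C=33
Average turnaround = 80/5 = 16.0

16.0


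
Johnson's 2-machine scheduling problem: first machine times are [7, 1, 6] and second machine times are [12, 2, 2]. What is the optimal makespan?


Apply Johnson's rule:
  Group 1 (a <= b): [(2, 1, 2), (1, 7, 12)]
  Group 2 (a > b): [(3, 6, 2)]
Optimal job order: [2, 1, 3]
Schedule:
  Job 2: M1 done at 1, M2 done at 3
  Job 1: M1 done at 8, M2 done at 20
  Job 3: M1 done at 14, M2 done at 22
Makespan = 22

22


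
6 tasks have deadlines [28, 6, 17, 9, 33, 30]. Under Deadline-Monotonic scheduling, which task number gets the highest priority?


Sort tasks by relative deadline (ascending):
  Task 2: deadline = 6
  Task 4: deadline = 9
  Task 3: deadline = 17
  Task 1: deadline = 28
  Task 6: deadline = 30
  Task 5: deadline = 33
Priority order (highest first): [2, 4, 3, 1, 6, 5]
Highest priority task = 2

2


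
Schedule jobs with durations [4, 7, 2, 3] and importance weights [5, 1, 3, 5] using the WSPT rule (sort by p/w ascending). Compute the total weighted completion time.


Compute p/w ratios and sort ascending (WSPT): [(3, 5), (2, 3), (4, 5), (7, 1)]
Compute weighted completion times:
  Job (p=3,w=5): C=3, w*C=5*3=15
  Job (p=2,w=3): C=5, w*C=3*5=15
  Job (p=4,w=5): C=9, w*C=5*9=45
  Job (p=7,w=1): C=16, w*C=1*16=16
Total weighted completion time = 91

91


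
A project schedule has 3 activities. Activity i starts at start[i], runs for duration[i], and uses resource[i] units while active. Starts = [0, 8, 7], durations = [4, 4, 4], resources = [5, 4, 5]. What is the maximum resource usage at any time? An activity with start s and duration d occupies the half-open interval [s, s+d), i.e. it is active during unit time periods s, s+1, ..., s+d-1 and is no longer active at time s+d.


Each activity i is active on [start_i, start_i + duration_i).
Compute total resource usage per time slot:
  t=0: active resources = [5], total = 5
  t=1: active resources = [5], total = 5
  t=2: active resources = [5], total = 5
  t=3: active resources = [5], total = 5
  t=4: active resources = [], total = 0
  t=5: active resources = [], total = 0
  t=6: active resources = [], total = 0
  t=7: active resources = [5], total = 5
  t=8: active resources = [4, 5], total = 9
  t=9: active resources = [4, 5], total = 9
  t=10: active resources = [4, 5], total = 9
  t=11: active resources = [4], total = 4
Peak resource demand = 9

9


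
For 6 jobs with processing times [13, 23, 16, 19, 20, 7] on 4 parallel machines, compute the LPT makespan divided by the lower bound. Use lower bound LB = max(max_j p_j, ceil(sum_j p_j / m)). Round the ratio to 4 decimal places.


LPT order: [23, 20, 19, 16, 13, 7]
Machine loads after assignment: [23, 20, 26, 29]
LPT makespan = 29
Lower bound = max(max_job, ceil(total/4)) = max(23, 25) = 25
Ratio = 29 / 25 = 1.16

1.16


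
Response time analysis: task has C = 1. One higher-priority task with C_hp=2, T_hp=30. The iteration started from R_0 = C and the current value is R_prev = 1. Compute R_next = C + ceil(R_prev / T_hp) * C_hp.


R_next = C + ceil(R_prev / T_hp) * C_hp
ceil(1 / 30) = ceil(0.0333) = 1
Interference = 1 * 2 = 2
R_next = 1 + 2 = 3

3


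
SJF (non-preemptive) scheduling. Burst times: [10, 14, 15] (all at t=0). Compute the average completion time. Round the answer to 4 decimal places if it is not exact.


SJF order (ascending): [10, 14, 15]
Completion times:
  Job 1: burst=10, C=10
  Job 2: burst=14, C=24
  Job 3: burst=15, C=39
Average completion = 73/3 = 24.3333

24.3333


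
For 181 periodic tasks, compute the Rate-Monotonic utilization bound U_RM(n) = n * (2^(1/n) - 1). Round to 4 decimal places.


Compute 2^(1/181) = 1.0038368845
Subtract 1: 1.0038368845 - 1 = 0.0038368845
Multiply by n: 181 * 0.0038368845 = 0.6944760945
Round to 4 dp: 0.6945

0.6945


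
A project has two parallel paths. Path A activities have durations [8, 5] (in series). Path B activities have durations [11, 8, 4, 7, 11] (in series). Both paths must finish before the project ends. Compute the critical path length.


Path A total = 8 + 5 = 13
Path B total = 11 + 8 + 4 + 7 + 11 = 41
Critical path = longest path = max(13, 41) = 41

41


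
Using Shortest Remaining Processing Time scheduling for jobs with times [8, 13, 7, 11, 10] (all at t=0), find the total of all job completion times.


Since all jobs arrive at t=0, SRPT equals SPT ordering.
SPT order: [7, 8, 10, 11, 13]
Completion times:
  Job 1: p=7, C=7
  Job 2: p=8, C=15
  Job 3: p=10, C=25
  Job 4: p=11, C=36
  Job 5: p=13, C=49
Total completion time = 7 + 15 + 25 + 36 + 49 = 132

132


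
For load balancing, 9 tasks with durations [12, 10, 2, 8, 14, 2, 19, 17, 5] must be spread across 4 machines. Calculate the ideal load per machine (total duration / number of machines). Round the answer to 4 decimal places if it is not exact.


Total processing time = 12 + 10 + 2 + 8 + 14 + 2 + 19 + 17 + 5 = 89
Number of machines = 4
Ideal balanced load = 89 / 4 = 22.25

22.25


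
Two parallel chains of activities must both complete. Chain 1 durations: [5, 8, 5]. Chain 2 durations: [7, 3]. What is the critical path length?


Path A total = 5 + 8 + 5 = 18
Path B total = 7 + 3 = 10
Critical path = longest path = max(18, 10) = 18

18


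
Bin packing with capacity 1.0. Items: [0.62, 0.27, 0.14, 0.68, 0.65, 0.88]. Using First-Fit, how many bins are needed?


Place items sequentially using First-Fit:
  Item 0.62 -> new Bin 1
  Item 0.27 -> Bin 1 (now 0.89)
  Item 0.14 -> new Bin 2
  Item 0.68 -> Bin 2 (now 0.82)
  Item 0.65 -> new Bin 3
  Item 0.88 -> new Bin 4
Total bins used = 4

4


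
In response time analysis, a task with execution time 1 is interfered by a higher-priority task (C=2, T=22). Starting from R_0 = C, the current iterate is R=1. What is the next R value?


R_next = C + ceil(R_prev / T_hp) * C_hp
ceil(1 / 22) = ceil(0.0455) = 1
Interference = 1 * 2 = 2
R_next = 1 + 2 = 3

3


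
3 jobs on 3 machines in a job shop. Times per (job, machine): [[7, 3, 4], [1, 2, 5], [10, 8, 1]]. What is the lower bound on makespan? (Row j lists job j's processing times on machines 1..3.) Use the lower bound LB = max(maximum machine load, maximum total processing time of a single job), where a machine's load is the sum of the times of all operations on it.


Machine loads:
  Machine 1: 7 + 1 + 10 = 18
  Machine 2: 3 + 2 + 8 = 13
  Machine 3: 4 + 5 + 1 = 10
Max machine load = 18
Job totals:
  Job 1: 14
  Job 2: 8
  Job 3: 19
Max job total = 19
Lower bound = max(18, 19) = 19

19


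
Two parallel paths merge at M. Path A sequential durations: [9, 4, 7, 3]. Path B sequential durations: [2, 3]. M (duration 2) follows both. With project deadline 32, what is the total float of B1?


Forward pass: ES(B1) = sum of predecessors on chain B = 0
EF = ES + duration = 0 + 2 = 2
Backward pass: LF(M) = deadline = 32; LS(M) = 32 - 2 = 30
LF(B1) = LS(M) - sum(successors on chain B) = 30 - 3 = 27
LS = LF - duration = 27 - 2 = 25
Total float = LS - ES = 25 - 0 = 25

25


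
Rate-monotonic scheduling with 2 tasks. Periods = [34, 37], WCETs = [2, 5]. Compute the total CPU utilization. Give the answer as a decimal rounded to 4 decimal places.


Compute individual utilizations (exact fractions):
  Task 1: C/T = 2/34 = 1/17 (approx. 0.0588)
  Task 2: C/T = 5/37 (approx. 0.1351)
Total utilization U = 1/17 + 5/37 = 122/629
Rounded to 4 decimal places: U = 0.1940
RM (Liu & Layland) bound for 2 tasks = 0.828427; compare with U = 122/629 (approx. 0.193959)
U <= bound, so schedulable by RM sufficient condition.

0.1940


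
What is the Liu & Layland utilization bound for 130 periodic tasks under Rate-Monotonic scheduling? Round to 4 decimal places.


Compute 2^(1/130) = 1.0053461413
Subtract 1: 1.0053461413 - 1 = 0.0053461413
Multiply by n: 130 * 0.0053461413 = 0.6949983690
Round to 4 dp: 0.6950

0.6950


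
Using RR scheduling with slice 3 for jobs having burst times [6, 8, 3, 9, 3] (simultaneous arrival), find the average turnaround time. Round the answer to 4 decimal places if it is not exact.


Time quantum = 3
Execution trace:
  J1 runs 3 units, time = 3
  J2 runs 3 units, time = 6
  J3 runs 3 units, time = 9
  J4 runs 3 units, time = 12
  J5 runs 3 units, time = 15
  J1 runs 3 units, time = 18
  J2 runs 3 units, time = 21
  J4 runs 3 units, time = 24
  J2 runs 2 units, time = 26
  J4 runs 3 units, time = 29
Finish times: [18, 26, 9, 29, 15]
Average turnaround = 97/5 = 19.4

19.4


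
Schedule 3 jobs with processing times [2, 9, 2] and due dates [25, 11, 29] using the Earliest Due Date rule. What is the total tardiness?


Sort by due date (EDD order): [(9, 11), (2, 25), (2, 29)]
Compute completion times and tardiness:
  Job 1: p=9, d=11, C=9, tardiness=max(0,9-11)=0
  Job 2: p=2, d=25, C=11, tardiness=max(0,11-25)=0
  Job 3: p=2, d=29, C=13, tardiness=max(0,13-29)=0
Total tardiness = 0

0


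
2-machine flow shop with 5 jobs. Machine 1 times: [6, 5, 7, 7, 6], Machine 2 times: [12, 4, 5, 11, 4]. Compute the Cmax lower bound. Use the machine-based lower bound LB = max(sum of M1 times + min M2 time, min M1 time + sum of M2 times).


LB1 = sum(M1 times) + min(M2 times) = 31 + 4 = 35
LB2 = min(M1 times) + sum(M2 times) = 5 + 36 = 41
Lower bound = max(LB1, LB2) = max(35, 41) = 41

41


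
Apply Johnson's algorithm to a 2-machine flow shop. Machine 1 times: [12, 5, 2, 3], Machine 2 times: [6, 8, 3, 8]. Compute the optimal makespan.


Apply Johnson's rule:
  Group 1 (a <= b): [(3, 2, 3), (4, 3, 8), (2, 5, 8)]
  Group 2 (a > b): [(1, 12, 6)]
Optimal job order: [3, 4, 2, 1]
Schedule:
  Job 3: M1 done at 2, M2 done at 5
  Job 4: M1 done at 5, M2 done at 13
  Job 2: M1 done at 10, M2 done at 21
  Job 1: M1 done at 22, M2 done at 28
Makespan = 28

28


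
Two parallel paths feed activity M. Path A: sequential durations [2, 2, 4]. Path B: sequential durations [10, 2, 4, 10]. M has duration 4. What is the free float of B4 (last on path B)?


ES(B4) = sum of predecessors on chain B = 16
EF(B4) = ES + duration = 16 + 10 = 26
Successor of B4 is M. ES(M) = max(sum(A), sum(B)) = max(8, 26) = 26
Free float = ES(successor) - EF(current) = 26 - 26 = 0

0


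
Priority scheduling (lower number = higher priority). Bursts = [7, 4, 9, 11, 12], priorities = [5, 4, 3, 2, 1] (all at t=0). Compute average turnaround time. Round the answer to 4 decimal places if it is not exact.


Sort by priority (ascending = highest first):
Order: [(1, 12), (2, 11), (3, 9), (4, 4), (5, 7)]
Completion times:
  Priority 1, burst=12, C=12
  Priority 2, burst=11, C=23
  Priority 3, burst=9, C=32
  Priority 4, burst=4, C=36
  Priority 5, burst=7, C=43
Average turnaround = 146/5 = 29.2

29.2


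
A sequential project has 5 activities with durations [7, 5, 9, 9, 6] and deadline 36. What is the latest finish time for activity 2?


LF(activity 2) = deadline - sum of successor durations
Successors: activities 3 through 5 with durations [9, 9, 6]
Sum of successor durations = 24
LF = 36 - 24 = 12

12


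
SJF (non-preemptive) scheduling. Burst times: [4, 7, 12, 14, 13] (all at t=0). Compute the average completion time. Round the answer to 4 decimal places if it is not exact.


SJF order (ascending): [4, 7, 12, 13, 14]
Completion times:
  Job 1: burst=4, C=4
  Job 2: burst=7, C=11
  Job 3: burst=12, C=23
  Job 4: burst=13, C=36
  Job 5: burst=14, C=50
Average completion = 124/5 = 24.8

24.8


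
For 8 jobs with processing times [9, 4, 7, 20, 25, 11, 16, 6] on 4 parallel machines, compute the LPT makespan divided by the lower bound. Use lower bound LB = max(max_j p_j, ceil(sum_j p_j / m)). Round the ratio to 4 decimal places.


LPT order: [25, 20, 16, 11, 9, 7, 6, 4]
Machine loads after assignment: [25, 26, 23, 24]
LPT makespan = 26
Lower bound = max(max_job, ceil(total/4)) = max(25, 25) = 25
Ratio = 26 / 25 = 1.04

1.04


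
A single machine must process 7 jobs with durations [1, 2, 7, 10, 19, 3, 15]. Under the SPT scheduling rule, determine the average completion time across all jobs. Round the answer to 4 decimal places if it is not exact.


Sort jobs by processing time (SPT order): [1, 2, 3, 7, 10, 15, 19]
Compute completion times sequentially:
  Job 1: processing = 1, completes at 1
  Job 2: processing = 2, completes at 3
  Job 3: processing = 3, completes at 6
  Job 4: processing = 7, completes at 13
  Job 5: processing = 10, completes at 23
  Job 6: processing = 15, completes at 38
  Job 7: processing = 19, completes at 57
Sum of completion times = 141
Average completion time = 141/7 = 20.1429

20.1429


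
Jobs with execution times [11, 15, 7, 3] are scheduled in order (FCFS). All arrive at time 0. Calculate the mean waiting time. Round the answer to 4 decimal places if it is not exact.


FCFS order (as given): [11, 15, 7, 3]
Waiting times:
  Job 1: wait = 0
  Job 2: wait = 11
  Job 3: wait = 26
  Job 4: wait = 33
Sum of waiting times = 70
Average waiting time = 70/4 = 17.5

17.5


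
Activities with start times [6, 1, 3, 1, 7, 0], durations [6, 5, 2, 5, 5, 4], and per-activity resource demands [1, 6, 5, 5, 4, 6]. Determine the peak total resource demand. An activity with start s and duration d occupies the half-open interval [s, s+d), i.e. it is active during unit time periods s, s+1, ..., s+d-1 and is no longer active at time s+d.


Each activity i is active on [start_i, start_i + duration_i).
Compute total resource usage per time slot:
  t=0: active resources = [6], total = 6
  t=1: active resources = [6, 5, 6], total = 17
  t=2: active resources = [6, 5, 6], total = 17
  t=3: active resources = [6, 5, 5, 6], total = 22
  t=4: active resources = [6, 5, 5], total = 16
  t=5: active resources = [6, 5], total = 11
  t=6: active resources = [1], total = 1
  t=7: active resources = [1, 4], total = 5
  t=8: active resources = [1, 4], total = 5
  t=9: active resources = [1, 4], total = 5
  t=10: active resources = [1, 4], total = 5
  t=11: active resources = [1, 4], total = 5
Peak resource demand = 22

22


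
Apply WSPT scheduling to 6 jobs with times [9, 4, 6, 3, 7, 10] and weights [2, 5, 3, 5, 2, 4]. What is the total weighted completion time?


Compute p/w ratios and sort ascending (WSPT): [(3, 5), (4, 5), (6, 3), (10, 4), (7, 2), (9, 2)]
Compute weighted completion times:
  Job (p=3,w=5): C=3, w*C=5*3=15
  Job (p=4,w=5): C=7, w*C=5*7=35
  Job (p=6,w=3): C=13, w*C=3*13=39
  Job (p=10,w=4): C=23, w*C=4*23=92
  Job (p=7,w=2): C=30, w*C=2*30=60
  Job (p=9,w=2): C=39, w*C=2*39=78
Total weighted completion time = 319

319


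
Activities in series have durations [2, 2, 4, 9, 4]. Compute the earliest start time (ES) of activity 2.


Activity 2 starts after activities 1 through 1 complete.
Predecessor durations: [2]
ES = 2 = 2

2


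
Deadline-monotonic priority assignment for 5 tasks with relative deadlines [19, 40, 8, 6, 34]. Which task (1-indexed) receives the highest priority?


Sort tasks by relative deadline (ascending):
  Task 4: deadline = 6
  Task 3: deadline = 8
  Task 1: deadline = 19
  Task 5: deadline = 34
  Task 2: deadline = 40
Priority order (highest first): [4, 3, 1, 5, 2]
Highest priority task = 4

4


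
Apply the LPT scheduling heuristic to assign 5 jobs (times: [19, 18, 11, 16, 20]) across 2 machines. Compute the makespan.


Sort jobs in decreasing order (LPT): [20, 19, 18, 16, 11]
Assign each job to the least loaded machine:
  Machine 1: jobs [20, 16, 11], load = 47
  Machine 2: jobs [19, 18], load = 37
Makespan = max load = 47

47


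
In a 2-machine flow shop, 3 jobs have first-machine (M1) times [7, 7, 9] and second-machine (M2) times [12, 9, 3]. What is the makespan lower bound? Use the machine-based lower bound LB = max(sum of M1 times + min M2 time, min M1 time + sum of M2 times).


LB1 = sum(M1 times) + min(M2 times) = 23 + 3 = 26
LB2 = min(M1 times) + sum(M2 times) = 7 + 24 = 31
Lower bound = max(LB1, LB2) = max(26, 31) = 31

31


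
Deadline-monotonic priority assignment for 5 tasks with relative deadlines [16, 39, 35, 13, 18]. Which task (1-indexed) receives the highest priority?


Sort tasks by relative deadline (ascending):
  Task 4: deadline = 13
  Task 1: deadline = 16
  Task 5: deadline = 18
  Task 3: deadline = 35
  Task 2: deadline = 39
Priority order (highest first): [4, 1, 5, 3, 2]
Highest priority task = 4

4


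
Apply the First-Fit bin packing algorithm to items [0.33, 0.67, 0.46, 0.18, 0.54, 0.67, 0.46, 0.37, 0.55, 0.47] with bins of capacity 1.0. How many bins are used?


Place items sequentially using First-Fit:
  Item 0.33 -> new Bin 1
  Item 0.67 -> Bin 1 (now 1.0)
  Item 0.46 -> new Bin 2
  Item 0.18 -> Bin 2 (now 0.64)
  Item 0.54 -> new Bin 3
  Item 0.67 -> new Bin 4
  Item 0.46 -> Bin 3 (now 1.0)
  Item 0.37 -> new Bin 5
  Item 0.55 -> Bin 5 (now 0.92)
  Item 0.47 -> new Bin 6
Total bins used = 6

6


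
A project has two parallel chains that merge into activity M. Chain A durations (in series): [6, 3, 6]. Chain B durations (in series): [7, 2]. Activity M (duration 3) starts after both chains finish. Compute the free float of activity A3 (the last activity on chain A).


ES(A3) = sum of predecessors on chain A = 9
EF(A3) = ES + duration = 9 + 6 = 15
Successor of A3 is M. ES(M) = max(sum(A), sum(B)) = max(15, 9) = 15
Free float = ES(successor) - EF(current) = 15 - 15 = 0

0


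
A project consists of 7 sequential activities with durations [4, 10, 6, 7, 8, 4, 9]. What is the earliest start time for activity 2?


Activity 2 starts after activities 1 through 1 complete.
Predecessor durations: [4]
ES = 4 = 4

4


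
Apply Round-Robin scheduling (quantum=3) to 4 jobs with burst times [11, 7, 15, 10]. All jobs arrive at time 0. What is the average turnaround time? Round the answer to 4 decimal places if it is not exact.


Time quantum = 3
Execution trace:
  J1 runs 3 units, time = 3
  J2 runs 3 units, time = 6
  J3 runs 3 units, time = 9
  J4 runs 3 units, time = 12
  J1 runs 3 units, time = 15
  J2 runs 3 units, time = 18
  J3 runs 3 units, time = 21
  J4 runs 3 units, time = 24
  J1 runs 3 units, time = 27
  J2 runs 1 units, time = 28
  J3 runs 3 units, time = 31
  J4 runs 3 units, time = 34
  J1 runs 2 units, time = 36
  J3 runs 3 units, time = 39
  J4 runs 1 units, time = 40
  J3 runs 3 units, time = 43
Finish times: [36, 28, 43, 40]
Average turnaround = 147/4 = 36.75

36.75


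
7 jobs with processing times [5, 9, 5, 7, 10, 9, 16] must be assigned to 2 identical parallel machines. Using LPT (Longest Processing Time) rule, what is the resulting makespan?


Sort jobs in decreasing order (LPT): [16, 10, 9, 9, 7, 5, 5]
Assign each job to the least loaded machine:
  Machine 1: jobs [16, 9, 5], load = 30
  Machine 2: jobs [10, 9, 7, 5], load = 31
Makespan = max load = 31

31


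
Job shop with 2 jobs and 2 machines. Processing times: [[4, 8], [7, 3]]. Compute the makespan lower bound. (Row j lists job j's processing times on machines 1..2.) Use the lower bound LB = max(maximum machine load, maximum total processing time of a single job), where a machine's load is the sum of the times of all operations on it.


Machine loads:
  Machine 1: 4 + 7 = 11
  Machine 2: 8 + 3 = 11
Max machine load = 11
Job totals:
  Job 1: 12
  Job 2: 10
Max job total = 12
Lower bound = max(11, 12) = 12

12


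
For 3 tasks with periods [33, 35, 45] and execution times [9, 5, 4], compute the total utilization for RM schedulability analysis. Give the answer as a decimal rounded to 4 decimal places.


Compute individual utilizations (exact fractions):
  Task 1: C/T = 9/33 = 3/11 (approx. 0.2727)
  Task 2: C/T = 5/35 = 1/7 (approx. 0.1429)
  Task 3: C/T = 4/45 (approx. 0.0889)
Total utilization U = 3/11 + 1/7 + 4/45 = 1748/3465
Rounded to 4 decimal places: U = 0.5045
RM (Liu & Layland) bound for 3 tasks = 0.779763; compare with U = 1748/3465 (approx. 0.504473)
U <= bound, so schedulable by RM sufficient condition.

0.5045


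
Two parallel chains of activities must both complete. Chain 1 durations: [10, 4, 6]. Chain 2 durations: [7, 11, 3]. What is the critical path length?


Path A total = 10 + 4 + 6 = 20
Path B total = 7 + 11 + 3 = 21
Critical path = longest path = max(20, 21) = 21

21


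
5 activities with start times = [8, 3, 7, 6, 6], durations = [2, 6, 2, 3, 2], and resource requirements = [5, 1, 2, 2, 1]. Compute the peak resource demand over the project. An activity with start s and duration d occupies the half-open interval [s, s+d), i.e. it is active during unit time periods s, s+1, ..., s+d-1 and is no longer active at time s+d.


Each activity i is active on [start_i, start_i + duration_i).
Compute total resource usage per time slot:
  t=0: active resources = [], total = 0
  t=1: active resources = [], total = 0
  t=2: active resources = [], total = 0
  t=3: active resources = [1], total = 1
  t=4: active resources = [1], total = 1
  t=5: active resources = [1], total = 1
  t=6: active resources = [1, 2, 1], total = 4
  t=7: active resources = [1, 2, 2, 1], total = 6
  t=8: active resources = [5, 1, 2, 2], total = 10
  t=9: active resources = [5], total = 5
Peak resource demand = 10

10


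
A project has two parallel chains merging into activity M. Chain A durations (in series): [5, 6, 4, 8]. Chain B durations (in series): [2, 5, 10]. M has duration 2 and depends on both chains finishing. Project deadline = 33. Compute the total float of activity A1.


Forward pass: ES(A1) = sum of predecessors on chain A = 0
EF = ES + duration = 0 + 5 = 5
Backward pass: LF(M) = deadline = 33; LS(M) = 33 - 2 = 31
LF(A1) = LS(M) - sum(successors on chain A) = 31 - 18 = 13
LS = LF - duration = 13 - 5 = 8
Total float = LS - ES = 8 - 0 = 8

8


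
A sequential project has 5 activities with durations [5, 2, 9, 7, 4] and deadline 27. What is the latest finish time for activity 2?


LF(activity 2) = deadline - sum of successor durations
Successors: activities 3 through 5 with durations [9, 7, 4]
Sum of successor durations = 20
LF = 27 - 20 = 7

7


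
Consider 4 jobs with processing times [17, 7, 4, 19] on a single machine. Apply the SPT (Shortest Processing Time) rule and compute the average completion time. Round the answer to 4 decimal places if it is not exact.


Sort jobs by processing time (SPT order): [4, 7, 17, 19]
Compute completion times sequentially:
  Job 1: processing = 4, completes at 4
  Job 2: processing = 7, completes at 11
  Job 3: processing = 17, completes at 28
  Job 4: processing = 19, completes at 47
Sum of completion times = 90
Average completion time = 90/4 = 22.5

22.5


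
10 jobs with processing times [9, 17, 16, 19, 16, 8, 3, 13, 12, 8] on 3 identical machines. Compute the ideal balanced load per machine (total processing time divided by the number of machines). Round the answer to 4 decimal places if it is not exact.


Total processing time = 9 + 17 + 16 + 19 + 16 + 8 + 3 + 13 + 12 + 8 = 121
Number of machines = 3
Ideal balanced load = 121 / 3 = 40.3333

40.3333


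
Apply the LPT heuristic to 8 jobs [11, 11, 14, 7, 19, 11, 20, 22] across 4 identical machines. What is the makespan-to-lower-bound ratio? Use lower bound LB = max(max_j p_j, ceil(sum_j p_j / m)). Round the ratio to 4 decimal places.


LPT order: [22, 20, 19, 14, 11, 11, 11, 7]
Machine loads after assignment: [29, 31, 30, 25]
LPT makespan = 31
Lower bound = max(max_job, ceil(total/4)) = max(22, 29) = 29
Ratio = 31 / 29 = 1.069

1.069


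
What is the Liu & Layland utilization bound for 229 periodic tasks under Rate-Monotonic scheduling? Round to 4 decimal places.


Compute 2^(1/229) = 1.0030314291
Subtract 1: 1.0030314291 - 1 = 0.0030314291
Multiply by n: 229 * 0.0030314291 = 0.6941972639
Round to 4 dp: 0.6942

0.6942


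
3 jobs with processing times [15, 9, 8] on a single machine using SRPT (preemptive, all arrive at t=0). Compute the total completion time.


Since all jobs arrive at t=0, SRPT equals SPT ordering.
SPT order: [8, 9, 15]
Completion times:
  Job 1: p=8, C=8
  Job 2: p=9, C=17
  Job 3: p=15, C=32
Total completion time = 8 + 17 + 32 = 57

57


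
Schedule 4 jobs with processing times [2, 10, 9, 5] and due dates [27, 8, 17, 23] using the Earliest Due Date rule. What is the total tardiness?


Sort by due date (EDD order): [(10, 8), (9, 17), (5, 23), (2, 27)]
Compute completion times and tardiness:
  Job 1: p=10, d=8, C=10, tardiness=max(0,10-8)=2
  Job 2: p=9, d=17, C=19, tardiness=max(0,19-17)=2
  Job 3: p=5, d=23, C=24, tardiness=max(0,24-23)=1
  Job 4: p=2, d=27, C=26, tardiness=max(0,26-27)=0
Total tardiness = 5

5


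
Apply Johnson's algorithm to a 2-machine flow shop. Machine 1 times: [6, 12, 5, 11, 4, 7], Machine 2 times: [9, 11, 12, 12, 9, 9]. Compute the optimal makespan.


Apply Johnson's rule:
  Group 1 (a <= b): [(5, 4, 9), (3, 5, 12), (1, 6, 9), (6, 7, 9), (4, 11, 12)]
  Group 2 (a > b): [(2, 12, 11)]
Optimal job order: [5, 3, 1, 6, 4, 2]
Schedule:
  Job 5: M1 done at 4, M2 done at 13
  Job 3: M1 done at 9, M2 done at 25
  Job 1: M1 done at 15, M2 done at 34
  Job 6: M1 done at 22, M2 done at 43
  Job 4: M1 done at 33, M2 done at 55
  Job 2: M1 done at 45, M2 done at 66
Makespan = 66

66


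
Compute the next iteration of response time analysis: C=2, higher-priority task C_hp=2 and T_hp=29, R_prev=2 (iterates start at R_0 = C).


R_next = C + ceil(R_prev / T_hp) * C_hp
ceil(2 / 29) = ceil(0.069) = 1
Interference = 1 * 2 = 2
R_next = 2 + 2 = 4

4


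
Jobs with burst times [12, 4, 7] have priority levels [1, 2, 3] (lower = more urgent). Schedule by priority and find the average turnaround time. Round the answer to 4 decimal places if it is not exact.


Sort by priority (ascending = highest first):
Order: [(1, 12), (2, 4), (3, 7)]
Completion times:
  Priority 1, burst=12, C=12
  Priority 2, burst=4, C=16
  Priority 3, burst=7, C=23
Average turnaround = 51/3 = 17.0

17.0


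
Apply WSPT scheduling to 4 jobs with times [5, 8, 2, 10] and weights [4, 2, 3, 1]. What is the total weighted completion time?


Compute p/w ratios and sort ascending (WSPT): [(2, 3), (5, 4), (8, 2), (10, 1)]
Compute weighted completion times:
  Job (p=2,w=3): C=2, w*C=3*2=6
  Job (p=5,w=4): C=7, w*C=4*7=28
  Job (p=8,w=2): C=15, w*C=2*15=30
  Job (p=10,w=1): C=25, w*C=1*25=25
Total weighted completion time = 89

89


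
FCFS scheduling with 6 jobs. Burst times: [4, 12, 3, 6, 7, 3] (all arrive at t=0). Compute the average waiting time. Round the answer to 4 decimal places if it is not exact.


FCFS order (as given): [4, 12, 3, 6, 7, 3]
Waiting times:
  Job 1: wait = 0
  Job 2: wait = 4
  Job 3: wait = 16
  Job 4: wait = 19
  Job 5: wait = 25
  Job 6: wait = 32
Sum of waiting times = 96
Average waiting time = 96/6 = 16.0

16.0


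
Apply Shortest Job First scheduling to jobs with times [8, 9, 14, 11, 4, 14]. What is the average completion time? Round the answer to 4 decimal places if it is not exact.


SJF order (ascending): [4, 8, 9, 11, 14, 14]
Completion times:
  Job 1: burst=4, C=4
  Job 2: burst=8, C=12
  Job 3: burst=9, C=21
  Job 4: burst=11, C=32
  Job 5: burst=14, C=46
  Job 6: burst=14, C=60
Average completion = 175/6 = 29.1667

29.1667


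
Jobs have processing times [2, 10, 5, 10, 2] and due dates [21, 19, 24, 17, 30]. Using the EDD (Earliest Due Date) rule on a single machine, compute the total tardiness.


Sort by due date (EDD order): [(10, 17), (10, 19), (2, 21), (5, 24), (2, 30)]
Compute completion times and tardiness:
  Job 1: p=10, d=17, C=10, tardiness=max(0,10-17)=0
  Job 2: p=10, d=19, C=20, tardiness=max(0,20-19)=1
  Job 3: p=2, d=21, C=22, tardiness=max(0,22-21)=1
  Job 4: p=5, d=24, C=27, tardiness=max(0,27-24)=3
  Job 5: p=2, d=30, C=29, tardiness=max(0,29-30)=0
Total tardiness = 5

5


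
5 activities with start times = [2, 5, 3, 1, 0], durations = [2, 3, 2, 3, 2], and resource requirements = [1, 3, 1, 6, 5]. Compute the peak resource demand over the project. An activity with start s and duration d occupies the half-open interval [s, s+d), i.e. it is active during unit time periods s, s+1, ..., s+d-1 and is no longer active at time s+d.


Each activity i is active on [start_i, start_i + duration_i).
Compute total resource usage per time slot:
  t=0: active resources = [5], total = 5
  t=1: active resources = [6, 5], total = 11
  t=2: active resources = [1, 6], total = 7
  t=3: active resources = [1, 1, 6], total = 8
  t=4: active resources = [1], total = 1
  t=5: active resources = [3], total = 3
  t=6: active resources = [3], total = 3
  t=7: active resources = [3], total = 3
Peak resource demand = 11

11


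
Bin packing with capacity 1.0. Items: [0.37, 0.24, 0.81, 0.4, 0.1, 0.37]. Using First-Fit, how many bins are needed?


Place items sequentially using First-Fit:
  Item 0.37 -> new Bin 1
  Item 0.24 -> Bin 1 (now 0.61)
  Item 0.81 -> new Bin 2
  Item 0.4 -> new Bin 3
  Item 0.1 -> Bin 1 (now 0.71)
  Item 0.37 -> Bin 3 (now 0.77)
Total bins used = 3

3


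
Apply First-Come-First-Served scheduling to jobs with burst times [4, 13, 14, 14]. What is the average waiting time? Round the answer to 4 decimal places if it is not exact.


FCFS order (as given): [4, 13, 14, 14]
Waiting times:
  Job 1: wait = 0
  Job 2: wait = 4
  Job 3: wait = 17
  Job 4: wait = 31
Sum of waiting times = 52
Average waiting time = 52/4 = 13.0

13.0


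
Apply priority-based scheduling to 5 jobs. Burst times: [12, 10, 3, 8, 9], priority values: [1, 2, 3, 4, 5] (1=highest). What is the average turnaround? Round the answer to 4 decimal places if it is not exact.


Sort by priority (ascending = highest first):
Order: [(1, 12), (2, 10), (3, 3), (4, 8), (5, 9)]
Completion times:
  Priority 1, burst=12, C=12
  Priority 2, burst=10, C=22
  Priority 3, burst=3, C=25
  Priority 4, burst=8, C=33
  Priority 5, burst=9, C=42
Average turnaround = 134/5 = 26.8

26.8


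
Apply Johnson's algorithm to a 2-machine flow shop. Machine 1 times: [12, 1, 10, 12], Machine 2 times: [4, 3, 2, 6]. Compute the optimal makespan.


Apply Johnson's rule:
  Group 1 (a <= b): [(2, 1, 3)]
  Group 2 (a > b): [(4, 12, 6), (1, 12, 4), (3, 10, 2)]
Optimal job order: [2, 4, 1, 3]
Schedule:
  Job 2: M1 done at 1, M2 done at 4
  Job 4: M1 done at 13, M2 done at 19
  Job 1: M1 done at 25, M2 done at 29
  Job 3: M1 done at 35, M2 done at 37
Makespan = 37

37


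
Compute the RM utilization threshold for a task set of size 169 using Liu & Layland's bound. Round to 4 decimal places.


Compute 2^(1/169) = 1.0041098851
Subtract 1: 1.0041098851 - 1 = 0.0041098851
Multiply by n: 169 * 0.0041098851 = 0.6945705819
Round to 4 dp: 0.6946

0.6946


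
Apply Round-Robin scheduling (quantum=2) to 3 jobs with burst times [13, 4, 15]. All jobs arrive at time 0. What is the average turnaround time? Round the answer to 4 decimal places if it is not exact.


Time quantum = 2
Execution trace:
  J1 runs 2 units, time = 2
  J2 runs 2 units, time = 4
  J3 runs 2 units, time = 6
  J1 runs 2 units, time = 8
  J2 runs 2 units, time = 10
  J3 runs 2 units, time = 12
  J1 runs 2 units, time = 14
  J3 runs 2 units, time = 16
  J1 runs 2 units, time = 18
  J3 runs 2 units, time = 20
  J1 runs 2 units, time = 22
  J3 runs 2 units, time = 24
  J1 runs 2 units, time = 26
  J3 runs 2 units, time = 28
  J1 runs 1 units, time = 29
  J3 runs 2 units, time = 31
  J3 runs 1 units, time = 32
Finish times: [29, 10, 32]
Average turnaround = 71/3 = 23.6667

23.6667


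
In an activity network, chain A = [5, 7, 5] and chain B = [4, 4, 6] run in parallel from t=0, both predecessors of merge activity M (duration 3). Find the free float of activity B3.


ES(B3) = sum of predecessors on chain B = 8
EF(B3) = ES + duration = 8 + 6 = 14
Successor of B3 is M. ES(M) = max(sum(A), sum(B)) = max(17, 14) = 17
Free float = ES(successor) - EF(current) = 17 - 14 = 3

3


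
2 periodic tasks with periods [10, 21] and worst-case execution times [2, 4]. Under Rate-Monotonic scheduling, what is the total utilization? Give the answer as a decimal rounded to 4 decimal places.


Compute individual utilizations (exact fractions):
  Task 1: C/T = 2/10 = 1/5 (approx. 0.2)
  Task 2: C/T = 4/21 (approx. 0.1905)
Total utilization U = 1/5 + 4/21 = 41/105
Rounded to 4 decimal places: U = 0.3905
RM (Liu & Layland) bound for 2 tasks = 0.828427; compare with U = 41/105 (approx. 0.390476)
U <= bound, so schedulable by RM sufficient condition.

0.3905


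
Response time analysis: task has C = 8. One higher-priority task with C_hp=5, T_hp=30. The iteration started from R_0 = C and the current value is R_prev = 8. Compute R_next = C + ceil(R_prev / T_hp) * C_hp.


R_next = C + ceil(R_prev / T_hp) * C_hp
ceil(8 / 30) = ceil(0.2667) = 1
Interference = 1 * 5 = 5
R_next = 8 + 5 = 13

13


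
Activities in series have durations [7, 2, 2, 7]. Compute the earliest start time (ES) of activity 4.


Activity 4 starts after activities 1 through 3 complete.
Predecessor durations: [7, 2, 2]
ES = 7 + 2 + 2 = 11

11


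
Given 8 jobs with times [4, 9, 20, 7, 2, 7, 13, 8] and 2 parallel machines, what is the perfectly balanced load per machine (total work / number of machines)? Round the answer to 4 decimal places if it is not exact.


Total processing time = 4 + 9 + 20 + 7 + 2 + 7 + 13 + 8 = 70
Number of machines = 2
Ideal balanced load = 70 / 2 = 35.0

35.0


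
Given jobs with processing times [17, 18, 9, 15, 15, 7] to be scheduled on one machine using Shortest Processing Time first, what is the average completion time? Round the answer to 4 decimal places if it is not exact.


Sort jobs by processing time (SPT order): [7, 9, 15, 15, 17, 18]
Compute completion times sequentially:
  Job 1: processing = 7, completes at 7
  Job 2: processing = 9, completes at 16
  Job 3: processing = 15, completes at 31
  Job 4: processing = 15, completes at 46
  Job 5: processing = 17, completes at 63
  Job 6: processing = 18, completes at 81
Sum of completion times = 244
Average completion time = 244/6 = 40.6667

40.6667


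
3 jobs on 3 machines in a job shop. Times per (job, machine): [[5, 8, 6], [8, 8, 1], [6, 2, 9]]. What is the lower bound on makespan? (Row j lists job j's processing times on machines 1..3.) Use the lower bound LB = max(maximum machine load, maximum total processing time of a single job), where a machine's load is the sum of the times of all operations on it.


Machine loads:
  Machine 1: 5 + 8 + 6 = 19
  Machine 2: 8 + 8 + 2 = 18
  Machine 3: 6 + 1 + 9 = 16
Max machine load = 19
Job totals:
  Job 1: 19
  Job 2: 17
  Job 3: 17
Max job total = 19
Lower bound = max(19, 19) = 19

19


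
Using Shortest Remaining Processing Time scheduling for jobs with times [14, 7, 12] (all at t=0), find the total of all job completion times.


Since all jobs arrive at t=0, SRPT equals SPT ordering.
SPT order: [7, 12, 14]
Completion times:
  Job 1: p=7, C=7
  Job 2: p=12, C=19
  Job 3: p=14, C=33
Total completion time = 7 + 19 + 33 = 59

59


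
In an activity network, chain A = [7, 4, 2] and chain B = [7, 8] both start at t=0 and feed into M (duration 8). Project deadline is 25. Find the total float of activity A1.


Forward pass: ES(A1) = sum of predecessors on chain A = 0
EF = ES + duration = 0 + 7 = 7
Backward pass: LF(M) = deadline = 25; LS(M) = 25 - 8 = 17
LF(A1) = LS(M) - sum(successors on chain A) = 17 - 6 = 11
LS = LF - duration = 11 - 7 = 4
Total float = LS - ES = 4 - 0 = 4

4


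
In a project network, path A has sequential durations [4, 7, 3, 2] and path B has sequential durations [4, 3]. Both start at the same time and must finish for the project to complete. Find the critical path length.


Path A total = 4 + 7 + 3 + 2 = 16
Path B total = 4 + 3 = 7
Critical path = longest path = max(16, 7) = 16

16


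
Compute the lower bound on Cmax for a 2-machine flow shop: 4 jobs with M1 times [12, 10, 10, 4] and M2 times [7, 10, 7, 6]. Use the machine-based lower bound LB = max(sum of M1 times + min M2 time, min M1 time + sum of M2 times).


LB1 = sum(M1 times) + min(M2 times) = 36 + 6 = 42
LB2 = min(M1 times) + sum(M2 times) = 4 + 30 = 34
Lower bound = max(LB1, LB2) = max(42, 34) = 42

42


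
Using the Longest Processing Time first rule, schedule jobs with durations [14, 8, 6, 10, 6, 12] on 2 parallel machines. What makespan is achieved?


Sort jobs in decreasing order (LPT): [14, 12, 10, 8, 6, 6]
Assign each job to the least loaded machine:
  Machine 1: jobs [14, 8, 6], load = 28
  Machine 2: jobs [12, 10, 6], load = 28
Makespan = max load = 28

28


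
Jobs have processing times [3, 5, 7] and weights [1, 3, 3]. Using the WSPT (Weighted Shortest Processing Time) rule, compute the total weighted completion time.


Compute p/w ratios and sort ascending (WSPT): [(5, 3), (7, 3), (3, 1)]
Compute weighted completion times:
  Job (p=5,w=3): C=5, w*C=3*5=15
  Job (p=7,w=3): C=12, w*C=3*12=36
  Job (p=3,w=1): C=15, w*C=1*15=15
Total weighted completion time = 66

66


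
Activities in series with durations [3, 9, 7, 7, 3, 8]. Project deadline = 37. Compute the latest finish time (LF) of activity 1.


LF(activity 1) = deadline - sum of successor durations
Successors: activities 2 through 6 with durations [9, 7, 7, 3, 8]
Sum of successor durations = 34
LF = 37 - 34 = 3

3


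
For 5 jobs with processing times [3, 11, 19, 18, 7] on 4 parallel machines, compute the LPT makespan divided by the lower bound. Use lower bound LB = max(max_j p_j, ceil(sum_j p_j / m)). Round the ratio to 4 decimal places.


LPT order: [19, 18, 11, 7, 3]
Machine loads after assignment: [19, 18, 11, 10]
LPT makespan = 19
Lower bound = max(max_job, ceil(total/4)) = max(19, 15) = 19
Ratio = 19 / 19 = 1.0

1.0


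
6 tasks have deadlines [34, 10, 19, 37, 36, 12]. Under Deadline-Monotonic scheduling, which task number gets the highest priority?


Sort tasks by relative deadline (ascending):
  Task 2: deadline = 10
  Task 6: deadline = 12
  Task 3: deadline = 19
  Task 1: deadline = 34
  Task 5: deadline = 36
  Task 4: deadline = 37
Priority order (highest first): [2, 6, 3, 1, 5, 4]
Highest priority task = 2

2
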